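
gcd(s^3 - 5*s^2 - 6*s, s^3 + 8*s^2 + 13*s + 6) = s + 1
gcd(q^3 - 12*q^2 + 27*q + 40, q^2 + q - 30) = q - 5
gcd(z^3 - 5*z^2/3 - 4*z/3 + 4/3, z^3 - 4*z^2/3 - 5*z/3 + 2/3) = z^2 - z - 2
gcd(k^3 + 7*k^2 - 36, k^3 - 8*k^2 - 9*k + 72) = k + 3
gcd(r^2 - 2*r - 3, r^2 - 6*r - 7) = r + 1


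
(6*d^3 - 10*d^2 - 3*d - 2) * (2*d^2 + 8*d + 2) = 12*d^5 + 28*d^4 - 74*d^3 - 48*d^2 - 22*d - 4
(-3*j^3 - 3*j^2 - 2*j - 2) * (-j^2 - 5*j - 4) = 3*j^5 + 18*j^4 + 29*j^3 + 24*j^2 + 18*j + 8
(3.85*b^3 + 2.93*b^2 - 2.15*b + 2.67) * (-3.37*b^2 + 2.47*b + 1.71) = -12.9745*b^5 - 0.364599999999999*b^4 + 21.0661*b^3 - 9.2981*b^2 + 2.9184*b + 4.5657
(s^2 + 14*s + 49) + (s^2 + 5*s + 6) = 2*s^2 + 19*s + 55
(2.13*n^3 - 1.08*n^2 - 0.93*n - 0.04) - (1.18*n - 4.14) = 2.13*n^3 - 1.08*n^2 - 2.11*n + 4.1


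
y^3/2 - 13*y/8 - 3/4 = (y/2 + 1/4)*(y - 2)*(y + 3/2)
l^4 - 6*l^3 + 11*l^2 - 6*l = l*(l - 3)*(l - 2)*(l - 1)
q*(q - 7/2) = q^2 - 7*q/2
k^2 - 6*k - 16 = (k - 8)*(k + 2)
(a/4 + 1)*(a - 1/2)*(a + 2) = a^3/4 + 11*a^2/8 + 5*a/4 - 1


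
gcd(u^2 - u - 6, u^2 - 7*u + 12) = u - 3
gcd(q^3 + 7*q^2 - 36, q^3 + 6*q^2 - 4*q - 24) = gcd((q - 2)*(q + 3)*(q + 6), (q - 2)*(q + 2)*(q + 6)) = q^2 + 4*q - 12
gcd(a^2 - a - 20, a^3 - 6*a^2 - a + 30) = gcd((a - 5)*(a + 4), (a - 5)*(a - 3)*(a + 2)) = a - 5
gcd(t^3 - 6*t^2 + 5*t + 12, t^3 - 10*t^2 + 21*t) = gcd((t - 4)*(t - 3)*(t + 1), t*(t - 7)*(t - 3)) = t - 3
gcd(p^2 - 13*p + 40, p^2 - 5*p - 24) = p - 8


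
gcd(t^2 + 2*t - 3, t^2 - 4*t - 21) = t + 3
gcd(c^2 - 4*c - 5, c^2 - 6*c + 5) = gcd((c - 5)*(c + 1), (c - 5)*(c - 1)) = c - 5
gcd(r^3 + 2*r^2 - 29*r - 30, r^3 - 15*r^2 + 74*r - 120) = r - 5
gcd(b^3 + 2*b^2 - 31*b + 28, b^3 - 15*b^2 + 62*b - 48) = b - 1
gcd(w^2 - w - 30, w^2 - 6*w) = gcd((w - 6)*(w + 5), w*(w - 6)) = w - 6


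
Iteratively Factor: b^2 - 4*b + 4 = (b - 2)*(b - 2)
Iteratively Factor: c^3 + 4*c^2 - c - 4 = (c + 4)*(c^2 - 1) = (c + 1)*(c + 4)*(c - 1)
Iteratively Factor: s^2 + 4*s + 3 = (s + 1)*(s + 3)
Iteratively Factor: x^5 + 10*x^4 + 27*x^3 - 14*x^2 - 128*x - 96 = (x + 1)*(x^4 + 9*x^3 + 18*x^2 - 32*x - 96) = (x + 1)*(x + 3)*(x^3 + 6*x^2 - 32) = (x + 1)*(x + 3)*(x + 4)*(x^2 + 2*x - 8) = (x - 2)*(x + 1)*(x + 3)*(x + 4)*(x + 4)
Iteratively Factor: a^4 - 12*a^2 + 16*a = (a)*(a^3 - 12*a + 16) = a*(a - 2)*(a^2 + 2*a - 8) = a*(a - 2)^2*(a + 4)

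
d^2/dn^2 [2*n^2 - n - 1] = 4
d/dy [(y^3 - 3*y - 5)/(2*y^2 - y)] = (2*y^4 - 2*y^3 + 6*y^2 + 20*y - 5)/(y^2*(4*y^2 - 4*y + 1))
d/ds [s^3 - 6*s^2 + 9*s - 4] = 3*s^2 - 12*s + 9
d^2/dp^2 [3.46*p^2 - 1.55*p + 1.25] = 6.92000000000000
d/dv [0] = 0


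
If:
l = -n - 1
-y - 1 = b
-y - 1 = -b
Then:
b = 0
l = -n - 1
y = -1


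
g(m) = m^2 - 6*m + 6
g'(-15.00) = -36.00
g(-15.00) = 321.00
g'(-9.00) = -24.00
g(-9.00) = 141.00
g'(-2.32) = -10.64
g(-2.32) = 25.30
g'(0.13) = -5.74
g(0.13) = 5.24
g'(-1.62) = -9.24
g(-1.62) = 18.34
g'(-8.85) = -23.70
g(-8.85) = 137.42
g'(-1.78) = -9.56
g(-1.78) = 19.85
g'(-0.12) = -6.24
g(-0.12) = 6.73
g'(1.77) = -2.46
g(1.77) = -1.49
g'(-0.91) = -7.82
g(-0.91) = 12.29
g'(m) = 2*m - 6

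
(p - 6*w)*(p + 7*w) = p^2 + p*w - 42*w^2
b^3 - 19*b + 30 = (b - 3)*(b - 2)*(b + 5)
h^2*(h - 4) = h^3 - 4*h^2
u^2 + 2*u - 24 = (u - 4)*(u + 6)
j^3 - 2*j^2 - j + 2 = (j - 2)*(j - 1)*(j + 1)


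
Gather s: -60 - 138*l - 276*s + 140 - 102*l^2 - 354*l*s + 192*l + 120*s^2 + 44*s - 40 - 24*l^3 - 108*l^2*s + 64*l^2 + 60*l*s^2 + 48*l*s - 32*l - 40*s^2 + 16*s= -24*l^3 - 38*l^2 + 22*l + s^2*(60*l + 80) + s*(-108*l^2 - 306*l - 216) + 40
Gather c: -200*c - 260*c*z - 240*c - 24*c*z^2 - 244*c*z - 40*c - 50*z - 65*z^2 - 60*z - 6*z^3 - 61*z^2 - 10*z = c*(-24*z^2 - 504*z - 480) - 6*z^3 - 126*z^2 - 120*z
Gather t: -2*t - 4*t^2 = -4*t^2 - 2*t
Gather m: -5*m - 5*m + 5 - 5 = -10*m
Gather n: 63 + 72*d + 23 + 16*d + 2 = 88*d + 88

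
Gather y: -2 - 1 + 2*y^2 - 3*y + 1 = 2*y^2 - 3*y - 2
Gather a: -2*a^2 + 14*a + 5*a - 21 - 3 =-2*a^2 + 19*a - 24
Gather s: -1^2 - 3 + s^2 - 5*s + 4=s^2 - 5*s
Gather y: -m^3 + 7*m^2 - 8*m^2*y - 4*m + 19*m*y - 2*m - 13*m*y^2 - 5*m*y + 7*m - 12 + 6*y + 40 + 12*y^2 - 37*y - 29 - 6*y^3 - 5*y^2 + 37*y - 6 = -m^3 + 7*m^2 + m - 6*y^3 + y^2*(7 - 13*m) + y*(-8*m^2 + 14*m + 6) - 7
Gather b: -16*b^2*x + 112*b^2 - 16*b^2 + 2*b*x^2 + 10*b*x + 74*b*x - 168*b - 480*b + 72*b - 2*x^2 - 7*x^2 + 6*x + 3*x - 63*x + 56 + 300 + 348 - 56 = b^2*(96 - 16*x) + b*(2*x^2 + 84*x - 576) - 9*x^2 - 54*x + 648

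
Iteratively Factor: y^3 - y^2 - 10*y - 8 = (y + 2)*(y^2 - 3*y - 4) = (y + 1)*(y + 2)*(y - 4)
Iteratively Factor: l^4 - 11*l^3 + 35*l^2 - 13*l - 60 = (l - 5)*(l^3 - 6*l^2 + 5*l + 12) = (l - 5)*(l + 1)*(l^2 - 7*l + 12) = (l - 5)*(l - 3)*(l + 1)*(l - 4)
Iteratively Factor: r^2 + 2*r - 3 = (r + 3)*(r - 1)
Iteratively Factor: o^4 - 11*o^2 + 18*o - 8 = (o - 1)*(o^3 + o^2 - 10*o + 8) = (o - 1)*(o + 4)*(o^2 - 3*o + 2) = (o - 1)^2*(o + 4)*(o - 2)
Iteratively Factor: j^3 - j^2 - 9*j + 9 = (j - 3)*(j^2 + 2*j - 3) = (j - 3)*(j + 3)*(j - 1)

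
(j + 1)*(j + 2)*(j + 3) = j^3 + 6*j^2 + 11*j + 6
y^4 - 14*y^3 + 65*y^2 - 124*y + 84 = (y - 7)*(y - 3)*(y - 2)^2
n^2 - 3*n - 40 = (n - 8)*(n + 5)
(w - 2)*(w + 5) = w^2 + 3*w - 10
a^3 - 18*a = a*(a - 3*sqrt(2))*(a + 3*sqrt(2))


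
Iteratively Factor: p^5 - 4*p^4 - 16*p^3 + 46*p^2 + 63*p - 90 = (p - 1)*(p^4 - 3*p^3 - 19*p^2 + 27*p + 90) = (p - 3)*(p - 1)*(p^3 - 19*p - 30) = (p - 3)*(p - 1)*(p + 3)*(p^2 - 3*p - 10) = (p - 5)*(p - 3)*(p - 1)*(p + 3)*(p + 2)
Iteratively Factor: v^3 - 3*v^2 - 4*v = (v + 1)*(v^2 - 4*v) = (v - 4)*(v + 1)*(v)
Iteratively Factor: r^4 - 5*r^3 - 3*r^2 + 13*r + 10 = (r + 1)*(r^3 - 6*r^2 + 3*r + 10) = (r + 1)^2*(r^2 - 7*r + 10) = (r - 5)*(r + 1)^2*(r - 2)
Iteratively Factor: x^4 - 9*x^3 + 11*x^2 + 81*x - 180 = (x - 5)*(x^3 - 4*x^2 - 9*x + 36) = (x - 5)*(x - 3)*(x^2 - x - 12) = (x - 5)*(x - 4)*(x - 3)*(x + 3)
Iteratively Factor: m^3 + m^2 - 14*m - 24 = (m + 3)*(m^2 - 2*m - 8) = (m - 4)*(m + 3)*(m + 2)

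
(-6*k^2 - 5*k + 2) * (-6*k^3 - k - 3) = 36*k^5 + 30*k^4 - 6*k^3 + 23*k^2 + 13*k - 6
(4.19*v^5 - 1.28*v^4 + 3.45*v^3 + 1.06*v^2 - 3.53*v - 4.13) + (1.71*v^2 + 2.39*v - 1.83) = 4.19*v^5 - 1.28*v^4 + 3.45*v^3 + 2.77*v^2 - 1.14*v - 5.96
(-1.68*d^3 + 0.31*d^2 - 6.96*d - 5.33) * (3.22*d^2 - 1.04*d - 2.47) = -5.4096*d^5 + 2.7454*d^4 - 18.584*d^3 - 10.6899*d^2 + 22.7344*d + 13.1651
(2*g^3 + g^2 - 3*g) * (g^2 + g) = 2*g^5 + 3*g^4 - 2*g^3 - 3*g^2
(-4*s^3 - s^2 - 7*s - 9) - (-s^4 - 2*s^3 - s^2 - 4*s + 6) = s^4 - 2*s^3 - 3*s - 15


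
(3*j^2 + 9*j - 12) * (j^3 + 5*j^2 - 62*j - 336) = 3*j^5 + 24*j^4 - 153*j^3 - 1626*j^2 - 2280*j + 4032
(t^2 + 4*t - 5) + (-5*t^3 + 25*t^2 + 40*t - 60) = -5*t^3 + 26*t^2 + 44*t - 65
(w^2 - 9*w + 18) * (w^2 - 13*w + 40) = w^4 - 22*w^3 + 175*w^2 - 594*w + 720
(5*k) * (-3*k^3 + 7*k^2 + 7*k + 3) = -15*k^4 + 35*k^3 + 35*k^2 + 15*k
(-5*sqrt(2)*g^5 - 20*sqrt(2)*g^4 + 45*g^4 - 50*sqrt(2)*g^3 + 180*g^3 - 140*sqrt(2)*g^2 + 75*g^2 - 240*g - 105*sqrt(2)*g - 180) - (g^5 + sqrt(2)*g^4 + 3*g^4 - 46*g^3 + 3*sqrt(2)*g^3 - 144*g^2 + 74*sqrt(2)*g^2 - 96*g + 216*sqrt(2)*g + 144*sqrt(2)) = -5*sqrt(2)*g^5 - g^5 - 21*sqrt(2)*g^4 + 42*g^4 - 53*sqrt(2)*g^3 + 226*g^3 - 214*sqrt(2)*g^2 + 219*g^2 - 321*sqrt(2)*g - 144*g - 144*sqrt(2) - 180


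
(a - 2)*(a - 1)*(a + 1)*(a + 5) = a^4 + 3*a^3 - 11*a^2 - 3*a + 10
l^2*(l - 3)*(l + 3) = l^4 - 9*l^2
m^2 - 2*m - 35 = (m - 7)*(m + 5)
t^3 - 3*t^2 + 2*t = t*(t - 2)*(t - 1)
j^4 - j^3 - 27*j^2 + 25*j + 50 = (j - 5)*(j - 2)*(j + 1)*(j + 5)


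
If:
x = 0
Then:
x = 0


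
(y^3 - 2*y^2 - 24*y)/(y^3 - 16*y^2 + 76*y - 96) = y*(y + 4)/(y^2 - 10*y + 16)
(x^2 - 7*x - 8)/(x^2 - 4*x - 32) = (x + 1)/(x + 4)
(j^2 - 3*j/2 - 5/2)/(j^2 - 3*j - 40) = (-2*j^2 + 3*j + 5)/(2*(-j^2 + 3*j + 40))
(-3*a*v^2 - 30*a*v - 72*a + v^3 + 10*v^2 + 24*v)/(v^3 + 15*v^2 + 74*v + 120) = (-3*a + v)/(v + 5)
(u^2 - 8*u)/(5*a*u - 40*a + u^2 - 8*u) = u/(5*a + u)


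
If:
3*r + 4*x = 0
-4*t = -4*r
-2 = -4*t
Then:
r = 1/2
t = 1/2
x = -3/8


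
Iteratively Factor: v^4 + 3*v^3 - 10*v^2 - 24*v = (v - 3)*(v^3 + 6*v^2 + 8*v) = (v - 3)*(v + 4)*(v^2 + 2*v) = (v - 3)*(v + 2)*(v + 4)*(v)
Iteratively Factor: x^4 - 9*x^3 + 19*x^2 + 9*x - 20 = (x - 1)*(x^3 - 8*x^2 + 11*x + 20) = (x - 4)*(x - 1)*(x^2 - 4*x - 5) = (x - 4)*(x - 1)*(x + 1)*(x - 5)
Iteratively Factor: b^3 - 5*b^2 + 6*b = (b - 3)*(b^2 - 2*b) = b*(b - 3)*(b - 2)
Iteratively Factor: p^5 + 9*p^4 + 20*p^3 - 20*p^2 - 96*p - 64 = (p - 2)*(p^4 + 11*p^3 + 42*p^2 + 64*p + 32) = (p - 2)*(p + 2)*(p^3 + 9*p^2 + 24*p + 16) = (p - 2)*(p + 1)*(p + 2)*(p^2 + 8*p + 16) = (p - 2)*(p + 1)*(p + 2)*(p + 4)*(p + 4)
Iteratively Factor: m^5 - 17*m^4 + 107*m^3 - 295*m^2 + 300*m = (m - 5)*(m^4 - 12*m^3 + 47*m^2 - 60*m) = (m - 5)^2*(m^3 - 7*m^2 + 12*m) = m*(m - 5)^2*(m^2 - 7*m + 12) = m*(m - 5)^2*(m - 3)*(m - 4)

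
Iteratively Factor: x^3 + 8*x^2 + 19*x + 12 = (x + 4)*(x^2 + 4*x + 3) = (x + 3)*(x + 4)*(x + 1)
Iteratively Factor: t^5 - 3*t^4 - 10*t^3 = (t)*(t^4 - 3*t^3 - 10*t^2) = t*(t + 2)*(t^3 - 5*t^2) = t^2*(t + 2)*(t^2 - 5*t) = t^3*(t + 2)*(t - 5)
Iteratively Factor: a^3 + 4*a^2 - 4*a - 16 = (a + 2)*(a^2 + 2*a - 8) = (a - 2)*(a + 2)*(a + 4)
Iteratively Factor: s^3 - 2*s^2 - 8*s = (s - 4)*(s^2 + 2*s) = s*(s - 4)*(s + 2)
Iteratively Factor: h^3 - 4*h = (h + 2)*(h^2 - 2*h) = h*(h + 2)*(h - 2)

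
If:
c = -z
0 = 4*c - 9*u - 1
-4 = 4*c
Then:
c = -1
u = -5/9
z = 1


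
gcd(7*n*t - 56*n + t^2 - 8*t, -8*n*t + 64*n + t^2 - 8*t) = t - 8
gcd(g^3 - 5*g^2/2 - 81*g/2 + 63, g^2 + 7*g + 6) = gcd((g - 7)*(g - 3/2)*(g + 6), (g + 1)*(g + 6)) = g + 6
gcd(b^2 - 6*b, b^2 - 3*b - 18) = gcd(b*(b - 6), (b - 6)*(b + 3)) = b - 6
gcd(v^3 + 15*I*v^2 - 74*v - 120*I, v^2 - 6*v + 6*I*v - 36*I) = v + 6*I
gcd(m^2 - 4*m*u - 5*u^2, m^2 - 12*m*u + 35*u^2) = -m + 5*u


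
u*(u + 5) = u^2 + 5*u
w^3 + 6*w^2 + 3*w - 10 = (w - 1)*(w + 2)*(w + 5)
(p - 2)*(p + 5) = p^2 + 3*p - 10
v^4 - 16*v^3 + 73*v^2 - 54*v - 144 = (v - 8)*(v - 6)*(v - 3)*(v + 1)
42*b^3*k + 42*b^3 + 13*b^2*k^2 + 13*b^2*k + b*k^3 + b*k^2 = (6*b + k)*(7*b + k)*(b*k + b)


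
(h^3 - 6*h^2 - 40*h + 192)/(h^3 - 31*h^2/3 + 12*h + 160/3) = 3*(h + 6)/(3*h + 5)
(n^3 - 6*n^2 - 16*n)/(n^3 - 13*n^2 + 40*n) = (n + 2)/(n - 5)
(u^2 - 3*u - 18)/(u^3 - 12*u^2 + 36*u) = (u + 3)/(u*(u - 6))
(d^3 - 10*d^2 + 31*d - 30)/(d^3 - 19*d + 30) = (d - 5)/(d + 5)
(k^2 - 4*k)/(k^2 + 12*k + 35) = k*(k - 4)/(k^2 + 12*k + 35)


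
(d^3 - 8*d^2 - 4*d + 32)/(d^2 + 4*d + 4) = (d^2 - 10*d + 16)/(d + 2)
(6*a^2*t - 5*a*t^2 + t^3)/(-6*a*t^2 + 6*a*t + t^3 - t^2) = (-6*a^2 + 5*a*t - t^2)/(6*a*t - 6*a - t^2 + t)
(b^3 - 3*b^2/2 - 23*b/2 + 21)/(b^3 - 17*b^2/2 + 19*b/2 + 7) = (2*b^2 + b - 21)/(2*b^2 - 13*b - 7)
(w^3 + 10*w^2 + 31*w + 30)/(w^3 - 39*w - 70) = (w + 3)/(w - 7)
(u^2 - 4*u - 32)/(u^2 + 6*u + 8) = (u - 8)/(u + 2)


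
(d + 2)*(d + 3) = d^2 + 5*d + 6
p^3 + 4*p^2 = p^2*(p + 4)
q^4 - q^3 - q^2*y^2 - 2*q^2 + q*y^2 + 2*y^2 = (q - 2)*(q + 1)*(q - y)*(q + y)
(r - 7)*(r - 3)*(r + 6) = r^3 - 4*r^2 - 39*r + 126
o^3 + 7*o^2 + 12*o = o*(o + 3)*(o + 4)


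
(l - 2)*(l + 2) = l^2 - 4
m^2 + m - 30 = (m - 5)*(m + 6)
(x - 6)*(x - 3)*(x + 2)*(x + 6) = x^4 - x^3 - 42*x^2 + 36*x + 216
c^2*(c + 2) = c^3 + 2*c^2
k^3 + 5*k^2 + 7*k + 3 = (k + 1)^2*(k + 3)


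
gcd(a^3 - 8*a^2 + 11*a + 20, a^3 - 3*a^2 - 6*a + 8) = a - 4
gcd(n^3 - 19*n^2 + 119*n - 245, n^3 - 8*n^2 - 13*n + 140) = n^2 - 12*n + 35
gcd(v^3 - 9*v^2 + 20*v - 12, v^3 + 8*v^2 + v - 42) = v - 2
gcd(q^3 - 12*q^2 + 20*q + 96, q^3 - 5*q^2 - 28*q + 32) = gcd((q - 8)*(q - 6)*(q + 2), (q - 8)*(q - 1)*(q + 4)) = q - 8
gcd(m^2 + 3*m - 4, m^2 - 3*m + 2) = m - 1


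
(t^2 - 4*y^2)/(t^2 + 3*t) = (t^2 - 4*y^2)/(t*(t + 3))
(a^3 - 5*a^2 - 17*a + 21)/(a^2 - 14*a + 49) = (a^2 + 2*a - 3)/(a - 7)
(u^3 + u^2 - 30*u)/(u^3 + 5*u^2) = (u^2 + u - 30)/(u*(u + 5))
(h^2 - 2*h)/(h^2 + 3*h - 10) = h/(h + 5)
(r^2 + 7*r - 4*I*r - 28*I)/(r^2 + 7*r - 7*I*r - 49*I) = (r - 4*I)/(r - 7*I)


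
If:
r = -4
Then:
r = -4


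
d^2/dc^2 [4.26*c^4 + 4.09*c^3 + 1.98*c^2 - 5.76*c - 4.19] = 51.12*c^2 + 24.54*c + 3.96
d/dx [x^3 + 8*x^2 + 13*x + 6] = 3*x^2 + 16*x + 13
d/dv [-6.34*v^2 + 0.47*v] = 0.47 - 12.68*v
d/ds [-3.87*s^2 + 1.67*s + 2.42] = 1.67 - 7.74*s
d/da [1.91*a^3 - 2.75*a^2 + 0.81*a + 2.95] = 5.73*a^2 - 5.5*a + 0.81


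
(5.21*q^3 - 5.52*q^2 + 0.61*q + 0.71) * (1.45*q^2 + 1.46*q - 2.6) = 7.5545*q^5 - 0.3974*q^4 - 20.7207*q^3 + 16.2721*q^2 - 0.5494*q - 1.846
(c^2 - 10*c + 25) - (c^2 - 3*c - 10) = 35 - 7*c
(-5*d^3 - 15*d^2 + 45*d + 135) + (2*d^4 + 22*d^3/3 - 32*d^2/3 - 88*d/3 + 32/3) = 2*d^4 + 7*d^3/3 - 77*d^2/3 + 47*d/3 + 437/3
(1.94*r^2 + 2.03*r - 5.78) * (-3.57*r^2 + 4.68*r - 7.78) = -6.9258*r^4 + 1.8321*r^3 + 15.0418*r^2 - 42.8438*r + 44.9684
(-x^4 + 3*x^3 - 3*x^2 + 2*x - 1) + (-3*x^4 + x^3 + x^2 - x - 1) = -4*x^4 + 4*x^3 - 2*x^2 + x - 2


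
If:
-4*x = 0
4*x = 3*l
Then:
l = 0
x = 0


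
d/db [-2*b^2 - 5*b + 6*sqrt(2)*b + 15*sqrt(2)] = -4*b - 5 + 6*sqrt(2)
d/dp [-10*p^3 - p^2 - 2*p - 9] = -30*p^2 - 2*p - 2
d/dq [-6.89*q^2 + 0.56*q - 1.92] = 0.56 - 13.78*q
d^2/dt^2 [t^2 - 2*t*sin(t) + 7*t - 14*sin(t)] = 2*t*sin(t) + 14*sin(t) - 4*cos(t) + 2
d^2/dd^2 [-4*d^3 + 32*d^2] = 64 - 24*d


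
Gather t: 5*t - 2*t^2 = -2*t^2 + 5*t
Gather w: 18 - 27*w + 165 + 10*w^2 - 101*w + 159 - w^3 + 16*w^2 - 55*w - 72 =-w^3 + 26*w^2 - 183*w + 270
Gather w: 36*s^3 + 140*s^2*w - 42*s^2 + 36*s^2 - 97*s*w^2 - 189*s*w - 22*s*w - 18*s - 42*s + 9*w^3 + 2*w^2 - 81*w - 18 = 36*s^3 - 6*s^2 - 60*s + 9*w^3 + w^2*(2 - 97*s) + w*(140*s^2 - 211*s - 81) - 18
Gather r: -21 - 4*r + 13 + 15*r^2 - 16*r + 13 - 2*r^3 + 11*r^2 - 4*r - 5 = -2*r^3 + 26*r^2 - 24*r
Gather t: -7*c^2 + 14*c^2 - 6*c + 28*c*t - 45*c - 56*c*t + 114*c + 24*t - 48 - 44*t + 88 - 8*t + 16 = 7*c^2 + 63*c + t*(-28*c - 28) + 56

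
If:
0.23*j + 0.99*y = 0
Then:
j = -4.30434782608696*y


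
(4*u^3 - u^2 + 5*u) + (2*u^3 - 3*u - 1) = 6*u^3 - u^2 + 2*u - 1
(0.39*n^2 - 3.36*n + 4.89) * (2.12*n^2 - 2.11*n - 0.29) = 0.8268*n^4 - 7.9461*n^3 + 17.3433*n^2 - 9.3435*n - 1.4181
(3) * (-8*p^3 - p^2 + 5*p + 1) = -24*p^3 - 3*p^2 + 15*p + 3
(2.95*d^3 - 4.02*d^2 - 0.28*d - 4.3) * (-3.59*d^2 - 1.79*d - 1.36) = -10.5905*d^5 + 9.1513*d^4 + 4.189*d^3 + 21.4054*d^2 + 8.0778*d + 5.848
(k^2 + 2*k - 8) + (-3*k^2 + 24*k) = -2*k^2 + 26*k - 8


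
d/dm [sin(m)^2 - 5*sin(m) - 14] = (2*sin(m) - 5)*cos(m)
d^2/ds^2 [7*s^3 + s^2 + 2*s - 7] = 42*s + 2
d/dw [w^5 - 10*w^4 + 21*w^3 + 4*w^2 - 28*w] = 5*w^4 - 40*w^3 + 63*w^2 + 8*w - 28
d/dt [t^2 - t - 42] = 2*t - 1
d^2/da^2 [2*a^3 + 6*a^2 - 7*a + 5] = 12*a + 12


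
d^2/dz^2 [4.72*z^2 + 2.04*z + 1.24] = 9.44000000000000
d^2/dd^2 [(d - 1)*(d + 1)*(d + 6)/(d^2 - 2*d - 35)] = 4*(25*d^3 + 411*d^2 + 1803*d + 3593)/(d^6 - 6*d^5 - 93*d^4 + 412*d^3 + 3255*d^2 - 7350*d - 42875)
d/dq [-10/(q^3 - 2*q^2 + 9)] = 10*q*(3*q - 4)/(q^3 - 2*q^2 + 9)^2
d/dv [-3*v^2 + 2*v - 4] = 2 - 6*v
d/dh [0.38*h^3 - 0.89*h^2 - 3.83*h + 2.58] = 1.14*h^2 - 1.78*h - 3.83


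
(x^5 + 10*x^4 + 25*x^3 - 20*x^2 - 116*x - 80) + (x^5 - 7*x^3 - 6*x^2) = 2*x^5 + 10*x^4 + 18*x^3 - 26*x^2 - 116*x - 80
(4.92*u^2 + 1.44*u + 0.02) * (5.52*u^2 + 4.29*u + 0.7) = 27.1584*u^4 + 29.0556*u^3 + 9.732*u^2 + 1.0938*u + 0.014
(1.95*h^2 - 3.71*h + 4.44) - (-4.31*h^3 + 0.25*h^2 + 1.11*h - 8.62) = 4.31*h^3 + 1.7*h^2 - 4.82*h + 13.06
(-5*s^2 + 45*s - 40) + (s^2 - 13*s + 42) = -4*s^2 + 32*s + 2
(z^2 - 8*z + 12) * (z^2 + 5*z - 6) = z^4 - 3*z^3 - 34*z^2 + 108*z - 72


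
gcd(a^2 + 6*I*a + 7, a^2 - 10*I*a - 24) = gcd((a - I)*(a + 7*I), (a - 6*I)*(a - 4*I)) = 1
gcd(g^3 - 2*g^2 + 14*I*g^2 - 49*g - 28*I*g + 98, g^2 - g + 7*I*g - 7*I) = g + 7*I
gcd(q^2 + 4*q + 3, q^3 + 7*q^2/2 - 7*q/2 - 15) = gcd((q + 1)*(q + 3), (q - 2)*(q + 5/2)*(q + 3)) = q + 3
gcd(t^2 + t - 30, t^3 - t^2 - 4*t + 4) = 1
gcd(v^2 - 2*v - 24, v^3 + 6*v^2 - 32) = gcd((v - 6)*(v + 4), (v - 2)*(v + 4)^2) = v + 4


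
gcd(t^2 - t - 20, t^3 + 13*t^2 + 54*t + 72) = t + 4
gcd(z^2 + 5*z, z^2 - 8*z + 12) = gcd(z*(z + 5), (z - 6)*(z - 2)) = 1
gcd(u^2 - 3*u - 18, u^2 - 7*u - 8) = 1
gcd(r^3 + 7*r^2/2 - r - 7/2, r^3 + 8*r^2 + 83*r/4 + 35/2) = r + 7/2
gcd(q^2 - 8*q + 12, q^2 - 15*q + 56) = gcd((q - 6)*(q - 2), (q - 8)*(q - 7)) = 1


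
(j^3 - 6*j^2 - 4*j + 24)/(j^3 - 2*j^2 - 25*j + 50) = (j^2 - 4*j - 12)/(j^2 - 25)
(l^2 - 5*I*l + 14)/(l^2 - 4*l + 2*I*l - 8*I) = (l - 7*I)/(l - 4)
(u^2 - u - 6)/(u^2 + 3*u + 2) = (u - 3)/(u + 1)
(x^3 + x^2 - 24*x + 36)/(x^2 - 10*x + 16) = (x^2 + 3*x - 18)/(x - 8)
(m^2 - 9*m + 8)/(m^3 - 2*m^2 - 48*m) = (m - 1)/(m*(m + 6))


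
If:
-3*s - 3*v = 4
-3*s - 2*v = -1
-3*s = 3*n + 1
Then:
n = -4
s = 11/3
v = -5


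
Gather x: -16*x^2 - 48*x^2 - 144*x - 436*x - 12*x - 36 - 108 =-64*x^2 - 592*x - 144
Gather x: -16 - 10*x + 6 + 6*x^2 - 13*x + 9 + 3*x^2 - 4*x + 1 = 9*x^2 - 27*x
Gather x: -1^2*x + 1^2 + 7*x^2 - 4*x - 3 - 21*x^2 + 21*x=-14*x^2 + 16*x - 2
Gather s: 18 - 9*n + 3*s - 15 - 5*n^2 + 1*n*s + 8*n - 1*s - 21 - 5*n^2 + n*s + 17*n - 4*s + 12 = -10*n^2 + 16*n + s*(2*n - 2) - 6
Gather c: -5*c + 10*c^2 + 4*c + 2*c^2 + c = 12*c^2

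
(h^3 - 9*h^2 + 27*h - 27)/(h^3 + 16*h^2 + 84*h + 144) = (h^3 - 9*h^2 + 27*h - 27)/(h^3 + 16*h^2 + 84*h + 144)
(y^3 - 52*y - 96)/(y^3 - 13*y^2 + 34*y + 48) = (y^2 + 8*y + 12)/(y^2 - 5*y - 6)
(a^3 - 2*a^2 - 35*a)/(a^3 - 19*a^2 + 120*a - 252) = a*(a + 5)/(a^2 - 12*a + 36)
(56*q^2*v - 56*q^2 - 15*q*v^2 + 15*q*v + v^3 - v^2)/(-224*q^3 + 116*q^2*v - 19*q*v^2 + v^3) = (1 - v)/(4*q - v)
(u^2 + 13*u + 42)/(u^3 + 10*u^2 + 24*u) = (u + 7)/(u*(u + 4))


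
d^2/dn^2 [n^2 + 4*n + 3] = 2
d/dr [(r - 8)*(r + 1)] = 2*r - 7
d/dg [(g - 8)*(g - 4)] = 2*g - 12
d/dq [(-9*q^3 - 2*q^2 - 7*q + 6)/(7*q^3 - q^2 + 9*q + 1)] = (23*q^4 - 64*q^3 - 178*q^2 + 8*q - 61)/(49*q^6 - 14*q^5 + 127*q^4 - 4*q^3 + 79*q^2 + 18*q + 1)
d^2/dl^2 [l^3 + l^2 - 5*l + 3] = 6*l + 2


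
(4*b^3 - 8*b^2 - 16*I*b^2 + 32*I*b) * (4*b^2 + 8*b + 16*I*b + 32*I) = 16*b^5 + 192*b^3 - 1024*b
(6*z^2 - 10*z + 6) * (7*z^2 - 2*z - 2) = 42*z^4 - 82*z^3 + 50*z^2 + 8*z - 12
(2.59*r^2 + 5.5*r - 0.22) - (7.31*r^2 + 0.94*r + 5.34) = -4.72*r^2 + 4.56*r - 5.56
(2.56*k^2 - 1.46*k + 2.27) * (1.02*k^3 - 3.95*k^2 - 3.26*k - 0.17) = 2.6112*k^5 - 11.6012*k^4 - 0.263199999999999*k^3 - 4.6421*k^2 - 7.152*k - 0.3859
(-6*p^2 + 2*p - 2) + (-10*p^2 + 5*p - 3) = -16*p^2 + 7*p - 5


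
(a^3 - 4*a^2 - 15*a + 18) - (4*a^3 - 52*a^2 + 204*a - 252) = -3*a^3 + 48*a^2 - 219*a + 270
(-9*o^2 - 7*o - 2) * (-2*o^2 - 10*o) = 18*o^4 + 104*o^3 + 74*o^2 + 20*o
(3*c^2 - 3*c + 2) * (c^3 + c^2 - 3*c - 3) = 3*c^5 - 10*c^3 + 2*c^2 + 3*c - 6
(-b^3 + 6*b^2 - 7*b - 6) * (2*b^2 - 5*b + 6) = -2*b^5 + 17*b^4 - 50*b^3 + 59*b^2 - 12*b - 36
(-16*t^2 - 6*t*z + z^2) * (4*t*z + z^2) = -64*t^3*z - 40*t^2*z^2 - 2*t*z^3 + z^4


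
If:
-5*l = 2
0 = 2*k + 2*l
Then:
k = 2/5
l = -2/5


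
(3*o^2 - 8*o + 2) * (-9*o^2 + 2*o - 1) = -27*o^4 + 78*o^3 - 37*o^2 + 12*o - 2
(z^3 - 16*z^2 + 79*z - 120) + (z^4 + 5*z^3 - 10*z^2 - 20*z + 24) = z^4 + 6*z^3 - 26*z^2 + 59*z - 96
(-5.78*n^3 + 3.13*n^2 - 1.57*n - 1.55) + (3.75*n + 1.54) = -5.78*n^3 + 3.13*n^2 + 2.18*n - 0.01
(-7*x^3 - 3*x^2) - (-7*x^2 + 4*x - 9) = -7*x^3 + 4*x^2 - 4*x + 9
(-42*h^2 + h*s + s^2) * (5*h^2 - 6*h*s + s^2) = -210*h^4 + 257*h^3*s - 43*h^2*s^2 - 5*h*s^3 + s^4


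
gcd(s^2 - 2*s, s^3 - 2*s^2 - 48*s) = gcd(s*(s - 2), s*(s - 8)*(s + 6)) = s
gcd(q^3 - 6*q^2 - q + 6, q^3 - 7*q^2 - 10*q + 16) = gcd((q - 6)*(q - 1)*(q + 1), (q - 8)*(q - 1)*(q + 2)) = q - 1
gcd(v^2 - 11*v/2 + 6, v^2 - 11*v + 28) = v - 4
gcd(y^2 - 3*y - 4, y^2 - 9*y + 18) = 1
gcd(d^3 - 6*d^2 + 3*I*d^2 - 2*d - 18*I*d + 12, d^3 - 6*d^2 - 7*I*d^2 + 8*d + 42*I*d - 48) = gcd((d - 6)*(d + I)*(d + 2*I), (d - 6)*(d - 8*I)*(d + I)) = d^2 + d*(-6 + I) - 6*I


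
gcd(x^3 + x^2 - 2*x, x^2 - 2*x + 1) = x - 1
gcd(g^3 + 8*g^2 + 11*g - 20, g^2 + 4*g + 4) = 1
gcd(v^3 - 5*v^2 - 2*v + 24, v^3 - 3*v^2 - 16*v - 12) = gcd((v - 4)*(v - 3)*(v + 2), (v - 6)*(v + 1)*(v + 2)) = v + 2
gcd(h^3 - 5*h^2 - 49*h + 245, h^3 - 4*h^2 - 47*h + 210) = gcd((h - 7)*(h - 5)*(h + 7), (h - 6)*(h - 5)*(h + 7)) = h^2 + 2*h - 35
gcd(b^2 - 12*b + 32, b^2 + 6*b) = 1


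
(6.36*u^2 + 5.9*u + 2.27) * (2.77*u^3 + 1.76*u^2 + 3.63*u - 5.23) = 17.6172*u^5 + 27.5366*u^4 + 39.7587*u^3 - 7.8506*u^2 - 22.6169*u - 11.8721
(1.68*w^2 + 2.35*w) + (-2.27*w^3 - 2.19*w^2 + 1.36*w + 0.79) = -2.27*w^3 - 0.51*w^2 + 3.71*w + 0.79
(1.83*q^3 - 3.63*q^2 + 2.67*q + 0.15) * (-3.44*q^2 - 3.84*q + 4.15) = -6.2952*q^5 + 5.46*q^4 + 12.3489*q^3 - 25.8333*q^2 + 10.5045*q + 0.6225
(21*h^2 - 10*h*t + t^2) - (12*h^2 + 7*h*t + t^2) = 9*h^2 - 17*h*t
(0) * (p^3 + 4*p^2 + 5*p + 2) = 0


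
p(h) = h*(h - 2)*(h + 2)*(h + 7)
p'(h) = h*(h - 2)*(h + 2) + h*(h - 2)*(h + 7) + h*(h + 2)*(h + 7) + (h - 2)*(h + 2)*(h + 7) = 4*h^3 + 21*h^2 - 8*h - 28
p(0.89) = -22.53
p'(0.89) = -15.67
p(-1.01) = 18.03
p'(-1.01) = -2.62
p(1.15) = -25.09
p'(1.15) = -3.34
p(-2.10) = -4.22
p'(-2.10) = 44.37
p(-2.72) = -39.56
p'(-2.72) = 68.63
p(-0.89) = 17.44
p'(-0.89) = -7.07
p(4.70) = 994.77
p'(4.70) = 813.58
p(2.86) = 117.86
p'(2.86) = 214.47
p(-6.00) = -192.00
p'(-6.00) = -88.00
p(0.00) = 0.00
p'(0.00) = -28.00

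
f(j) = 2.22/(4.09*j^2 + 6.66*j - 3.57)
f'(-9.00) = 0.00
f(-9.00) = 0.01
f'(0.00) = -1.16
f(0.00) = -0.62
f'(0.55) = -14.00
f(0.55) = 1.67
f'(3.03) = -0.02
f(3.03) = 0.04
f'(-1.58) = 0.92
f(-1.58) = -0.57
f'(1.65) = -0.13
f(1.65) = 0.12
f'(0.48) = -72.56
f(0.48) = 3.90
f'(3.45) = -0.02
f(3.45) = 0.03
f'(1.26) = -0.29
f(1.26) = 0.20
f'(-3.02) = 0.22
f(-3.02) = 0.16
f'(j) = 2.22*(-8.18*j - 6.66)/(4.09*j^2 + 6.66*j - 3.57)^2 = (-18.1596*j - 14.7852)/(4.09*j^2 + 6.66*j - 3.57)^2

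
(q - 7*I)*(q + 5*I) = q^2 - 2*I*q + 35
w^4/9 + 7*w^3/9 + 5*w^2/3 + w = w*(w/3 + 1/3)*(w/3 + 1)*(w + 3)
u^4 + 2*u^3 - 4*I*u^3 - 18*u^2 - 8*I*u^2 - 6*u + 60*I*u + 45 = (u - 3)*(u + 5)*(u - 3*I)*(u - I)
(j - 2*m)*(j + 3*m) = j^2 + j*m - 6*m^2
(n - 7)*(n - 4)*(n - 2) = n^3 - 13*n^2 + 50*n - 56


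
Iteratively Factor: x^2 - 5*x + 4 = (x - 1)*(x - 4)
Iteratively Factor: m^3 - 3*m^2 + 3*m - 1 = (m - 1)*(m^2 - 2*m + 1) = (m - 1)^2*(m - 1)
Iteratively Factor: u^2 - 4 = (u - 2)*(u + 2)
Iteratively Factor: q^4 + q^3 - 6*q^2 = (q - 2)*(q^3 + 3*q^2) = q*(q - 2)*(q^2 + 3*q) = q^2*(q - 2)*(q + 3)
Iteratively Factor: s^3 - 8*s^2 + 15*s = (s - 3)*(s^2 - 5*s) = (s - 5)*(s - 3)*(s)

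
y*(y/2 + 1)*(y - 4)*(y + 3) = y^4/2 + y^3/2 - 7*y^2 - 12*y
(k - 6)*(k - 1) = k^2 - 7*k + 6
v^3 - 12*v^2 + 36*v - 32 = (v - 8)*(v - 2)^2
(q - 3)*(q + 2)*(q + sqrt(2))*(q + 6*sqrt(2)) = q^4 - q^3 + 7*sqrt(2)*q^3 - 7*sqrt(2)*q^2 + 6*q^2 - 42*sqrt(2)*q - 12*q - 72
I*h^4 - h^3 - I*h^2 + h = h*(h - 1)*(h + I)*(I*h + I)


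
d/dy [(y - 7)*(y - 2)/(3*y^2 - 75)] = (3*y^2 - 26*y + 75)/(y^4 - 50*y^2 + 625)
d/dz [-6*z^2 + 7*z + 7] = 7 - 12*z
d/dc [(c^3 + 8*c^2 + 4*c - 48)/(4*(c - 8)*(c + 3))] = (c^4 - 10*c^3 - 116*c^2 - 288*c - 336)/(4*(c^4 - 10*c^3 - 23*c^2 + 240*c + 576))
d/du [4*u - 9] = 4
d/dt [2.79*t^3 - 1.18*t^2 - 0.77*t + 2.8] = 8.37*t^2 - 2.36*t - 0.77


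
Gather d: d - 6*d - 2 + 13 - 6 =5 - 5*d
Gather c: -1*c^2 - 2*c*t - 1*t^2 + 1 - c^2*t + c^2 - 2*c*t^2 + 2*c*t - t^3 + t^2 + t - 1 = -c^2*t - 2*c*t^2 - t^3 + t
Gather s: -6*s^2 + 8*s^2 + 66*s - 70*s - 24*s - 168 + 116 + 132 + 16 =2*s^2 - 28*s + 96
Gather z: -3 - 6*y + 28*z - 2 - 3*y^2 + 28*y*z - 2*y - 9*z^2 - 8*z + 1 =-3*y^2 - 8*y - 9*z^2 + z*(28*y + 20) - 4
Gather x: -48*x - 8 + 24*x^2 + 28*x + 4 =24*x^2 - 20*x - 4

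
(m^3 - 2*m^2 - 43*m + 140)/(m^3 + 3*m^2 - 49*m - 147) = (m^2 - 9*m + 20)/(m^2 - 4*m - 21)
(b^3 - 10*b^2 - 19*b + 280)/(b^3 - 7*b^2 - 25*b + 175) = (b - 8)/(b - 5)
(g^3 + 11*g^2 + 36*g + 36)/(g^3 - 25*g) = (g^3 + 11*g^2 + 36*g + 36)/(g*(g^2 - 25))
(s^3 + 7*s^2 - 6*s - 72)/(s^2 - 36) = (s^2 + s - 12)/(s - 6)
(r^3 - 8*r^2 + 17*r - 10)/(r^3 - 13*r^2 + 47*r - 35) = (r - 2)/(r - 7)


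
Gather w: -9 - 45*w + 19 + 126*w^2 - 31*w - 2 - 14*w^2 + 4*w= 112*w^2 - 72*w + 8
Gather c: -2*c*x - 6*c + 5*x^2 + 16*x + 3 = c*(-2*x - 6) + 5*x^2 + 16*x + 3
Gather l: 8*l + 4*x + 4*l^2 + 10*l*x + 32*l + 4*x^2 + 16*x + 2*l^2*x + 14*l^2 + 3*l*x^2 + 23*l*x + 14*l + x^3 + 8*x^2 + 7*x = l^2*(2*x + 18) + l*(3*x^2 + 33*x + 54) + x^3 + 12*x^2 + 27*x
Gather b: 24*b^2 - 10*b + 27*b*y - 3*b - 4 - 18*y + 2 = 24*b^2 + b*(27*y - 13) - 18*y - 2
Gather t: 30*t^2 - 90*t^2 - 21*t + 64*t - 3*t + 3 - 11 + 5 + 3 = -60*t^2 + 40*t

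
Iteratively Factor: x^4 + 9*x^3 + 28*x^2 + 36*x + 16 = (x + 1)*(x^3 + 8*x^2 + 20*x + 16) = (x + 1)*(x + 2)*(x^2 + 6*x + 8) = (x + 1)*(x + 2)^2*(x + 4)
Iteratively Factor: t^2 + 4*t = (t + 4)*(t)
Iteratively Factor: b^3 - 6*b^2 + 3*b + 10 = (b - 2)*(b^2 - 4*b - 5) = (b - 5)*(b - 2)*(b + 1)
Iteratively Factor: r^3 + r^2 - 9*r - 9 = (r + 1)*(r^2 - 9) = (r + 1)*(r + 3)*(r - 3)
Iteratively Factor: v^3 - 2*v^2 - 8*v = (v - 4)*(v^2 + 2*v) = (v - 4)*(v + 2)*(v)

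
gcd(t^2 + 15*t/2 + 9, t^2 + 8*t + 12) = t + 6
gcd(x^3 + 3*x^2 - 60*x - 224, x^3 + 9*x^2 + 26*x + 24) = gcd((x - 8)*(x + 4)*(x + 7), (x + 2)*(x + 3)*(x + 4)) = x + 4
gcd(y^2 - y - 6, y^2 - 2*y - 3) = y - 3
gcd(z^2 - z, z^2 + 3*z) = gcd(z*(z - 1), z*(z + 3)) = z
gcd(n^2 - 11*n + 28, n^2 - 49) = n - 7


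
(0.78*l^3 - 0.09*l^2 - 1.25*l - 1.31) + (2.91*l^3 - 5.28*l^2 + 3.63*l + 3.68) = 3.69*l^3 - 5.37*l^2 + 2.38*l + 2.37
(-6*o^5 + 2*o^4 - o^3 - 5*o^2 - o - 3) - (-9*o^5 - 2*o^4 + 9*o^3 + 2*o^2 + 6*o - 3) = 3*o^5 + 4*o^4 - 10*o^3 - 7*o^2 - 7*o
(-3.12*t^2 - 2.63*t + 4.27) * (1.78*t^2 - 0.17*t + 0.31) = -5.5536*t^4 - 4.151*t^3 + 7.0805*t^2 - 1.5412*t + 1.3237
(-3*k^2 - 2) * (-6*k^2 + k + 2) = 18*k^4 - 3*k^3 + 6*k^2 - 2*k - 4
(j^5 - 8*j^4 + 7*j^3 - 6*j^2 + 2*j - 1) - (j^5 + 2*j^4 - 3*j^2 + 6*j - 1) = -10*j^4 + 7*j^3 - 3*j^2 - 4*j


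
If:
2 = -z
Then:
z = -2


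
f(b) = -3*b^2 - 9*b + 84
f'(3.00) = -27.00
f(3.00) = 30.00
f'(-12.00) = 63.00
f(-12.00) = -240.00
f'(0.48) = -11.88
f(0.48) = 78.99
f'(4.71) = -37.26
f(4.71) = -24.94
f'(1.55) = -18.30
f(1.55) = 62.84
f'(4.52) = -36.12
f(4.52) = -17.97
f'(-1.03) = -2.82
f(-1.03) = 90.09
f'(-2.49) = 5.94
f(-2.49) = 87.81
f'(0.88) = -14.28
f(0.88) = 73.76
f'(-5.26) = 22.56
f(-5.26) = 48.34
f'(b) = -6*b - 9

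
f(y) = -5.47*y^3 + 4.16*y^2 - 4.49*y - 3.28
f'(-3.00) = -177.14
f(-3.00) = 195.32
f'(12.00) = -2267.69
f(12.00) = -8910.28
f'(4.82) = -345.63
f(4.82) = -540.81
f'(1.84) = -44.74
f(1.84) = -31.53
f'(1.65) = -35.44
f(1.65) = -23.93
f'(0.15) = -3.61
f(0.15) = -3.88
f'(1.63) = -34.53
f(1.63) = -23.24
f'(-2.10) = -94.33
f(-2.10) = 75.15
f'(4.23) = -262.92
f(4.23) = -361.85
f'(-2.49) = -126.95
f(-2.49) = 118.14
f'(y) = -16.41*y^2 + 8.32*y - 4.49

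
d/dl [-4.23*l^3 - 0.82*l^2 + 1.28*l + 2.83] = -12.69*l^2 - 1.64*l + 1.28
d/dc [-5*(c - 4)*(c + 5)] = -10*c - 5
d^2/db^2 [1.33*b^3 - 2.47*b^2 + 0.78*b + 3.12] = 7.98*b - 4.94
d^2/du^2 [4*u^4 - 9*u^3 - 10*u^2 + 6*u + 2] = 48*u^2 - 54*u - 20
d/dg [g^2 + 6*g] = 2*g + 6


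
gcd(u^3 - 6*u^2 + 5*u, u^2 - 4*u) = u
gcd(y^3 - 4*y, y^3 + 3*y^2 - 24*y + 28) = y - 2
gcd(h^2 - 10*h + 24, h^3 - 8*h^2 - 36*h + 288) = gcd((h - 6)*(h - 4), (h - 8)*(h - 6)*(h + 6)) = h - 6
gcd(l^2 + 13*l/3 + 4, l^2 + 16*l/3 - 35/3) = 1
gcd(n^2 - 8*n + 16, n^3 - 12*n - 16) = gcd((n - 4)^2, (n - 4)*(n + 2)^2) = n - 4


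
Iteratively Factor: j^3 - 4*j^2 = (j)*(j^2 - 4*j) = j*(j - 4)*(j)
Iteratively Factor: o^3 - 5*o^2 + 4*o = (o - 1)*(o^2 - 4*o) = (o - 4)*(o - 1)*(o)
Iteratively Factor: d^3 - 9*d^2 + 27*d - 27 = (d - 3)*(d^2 - 6*d + 9) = (d - 3)^2*(d - 3)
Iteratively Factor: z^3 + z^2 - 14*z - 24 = (z - 4)*(z^2 + 5*z + 6) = (z - 4)*(z + 2)*(z + 3)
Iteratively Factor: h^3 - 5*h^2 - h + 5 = (h + 1)*(h^2 - 6*h + 5) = (h - 5)*(h + 1)*(h - 1)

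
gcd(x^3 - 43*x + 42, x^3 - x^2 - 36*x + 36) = x^2 - 7*x + 6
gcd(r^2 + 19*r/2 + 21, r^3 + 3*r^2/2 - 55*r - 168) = r^2 + 19*r/2 + 21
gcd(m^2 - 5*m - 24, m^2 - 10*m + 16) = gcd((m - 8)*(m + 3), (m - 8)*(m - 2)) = m - 8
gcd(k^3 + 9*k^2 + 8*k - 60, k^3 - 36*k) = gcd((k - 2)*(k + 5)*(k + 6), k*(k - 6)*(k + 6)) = k + 6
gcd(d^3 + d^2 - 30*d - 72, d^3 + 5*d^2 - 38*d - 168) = d^2 - 2*d - 24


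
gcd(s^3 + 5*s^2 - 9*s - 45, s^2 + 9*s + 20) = s + 5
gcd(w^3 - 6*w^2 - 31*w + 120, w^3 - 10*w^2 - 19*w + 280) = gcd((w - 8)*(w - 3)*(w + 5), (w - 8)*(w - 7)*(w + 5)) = w^2 - 3*w - 40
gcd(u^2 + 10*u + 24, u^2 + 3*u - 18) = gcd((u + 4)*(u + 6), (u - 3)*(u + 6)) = u + 6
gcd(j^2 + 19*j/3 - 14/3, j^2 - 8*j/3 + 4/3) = j - 2/3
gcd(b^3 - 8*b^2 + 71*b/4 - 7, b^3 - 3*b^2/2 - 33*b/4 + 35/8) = b^2 - 4*b + 7/4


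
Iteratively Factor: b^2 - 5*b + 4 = (b - 1)*(b - 4)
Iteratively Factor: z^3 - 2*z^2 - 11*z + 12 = (z - 4)*(z^2 + 2*z - 3) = (z - 4)*(z - 1)*(z + 3)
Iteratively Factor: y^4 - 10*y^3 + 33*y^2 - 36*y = (y)*(y^3 - 10*y^2 + 33*y - 36) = y*(y - 3)*(y^2 - 7*y + 12) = y*(y - 4)*(y - 3)*(y - 3)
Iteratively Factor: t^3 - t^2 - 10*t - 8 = (t + 1)*(t^2 - 2*t - 8) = (t + 1)*(t + 2)*(t - 4)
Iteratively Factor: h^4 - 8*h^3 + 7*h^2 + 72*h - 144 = (h - 3)*(h^3 - 5*h^2 - 8*h + 48) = (h - 4)*(h - 3)*(h^2 - h - 12) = (h - 4)^2*(h - 3)*(h + 3)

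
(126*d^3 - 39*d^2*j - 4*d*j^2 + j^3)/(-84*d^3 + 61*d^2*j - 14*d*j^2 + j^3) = (-6*d - j)/(4*d - j)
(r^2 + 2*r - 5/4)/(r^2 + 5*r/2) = (r - 1/2)/r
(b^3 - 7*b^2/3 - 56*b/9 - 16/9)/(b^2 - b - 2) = (-9*b^3 + 21*b^2 + 56*b + 16)/(9*(-b^2 + b + 2))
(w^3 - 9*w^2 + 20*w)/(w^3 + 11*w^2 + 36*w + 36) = w*(w^2 - 9*w + 20)/(w^3 + 11*w^2 + 36*w + 36)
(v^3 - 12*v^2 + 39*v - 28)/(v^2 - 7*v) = v - 5 + 4/v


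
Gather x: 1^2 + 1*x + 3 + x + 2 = 2*x + 6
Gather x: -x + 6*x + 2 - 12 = 5*x - 10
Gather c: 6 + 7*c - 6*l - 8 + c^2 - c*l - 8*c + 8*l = c^2 + c*(-l - 1) + 2*l - 2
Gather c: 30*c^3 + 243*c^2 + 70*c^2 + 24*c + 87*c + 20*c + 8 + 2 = 30*c^3 + 313*c^2 + 131*c + 10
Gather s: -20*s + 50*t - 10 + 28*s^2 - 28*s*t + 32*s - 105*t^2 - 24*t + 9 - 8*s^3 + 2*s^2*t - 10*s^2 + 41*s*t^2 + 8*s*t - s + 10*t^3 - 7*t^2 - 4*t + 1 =-8*s^3 + s^2*(2*t + 18) + s*(41*t^2 - 20*t + 11) + 10*t^3 - 112*t^2 + 22*t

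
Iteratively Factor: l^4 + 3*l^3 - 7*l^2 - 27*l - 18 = (l + 1)*(l^3 + 2*l^2 - 9*l - 18) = (l - 3)*(l + 1)*(l^2 + 5*l + 6) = (l - 3)*(l + 1)*(l + 2)*(l + 3)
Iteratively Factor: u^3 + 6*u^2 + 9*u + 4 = (u + 4)*(u^2 + 2*u + 1) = (u + 1)*(u + 4)*(u + 1)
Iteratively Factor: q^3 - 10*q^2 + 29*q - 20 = (q - 5)*(q^2 - 5*q + 4) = (q - 5)*(q - 4)*(q - 1)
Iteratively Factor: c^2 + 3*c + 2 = (c + 2)*(c + 1)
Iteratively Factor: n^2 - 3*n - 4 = (n - 4)*(n + 1)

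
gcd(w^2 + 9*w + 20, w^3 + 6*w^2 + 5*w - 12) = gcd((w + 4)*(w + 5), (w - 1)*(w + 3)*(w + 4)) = w + 4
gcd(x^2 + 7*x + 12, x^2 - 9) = x + 3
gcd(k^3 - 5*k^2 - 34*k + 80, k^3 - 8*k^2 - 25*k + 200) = k^2 - 3*k - 40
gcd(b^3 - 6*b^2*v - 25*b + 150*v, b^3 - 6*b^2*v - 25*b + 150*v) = -b^3 + 6*b^2*v + 25*b - 150*v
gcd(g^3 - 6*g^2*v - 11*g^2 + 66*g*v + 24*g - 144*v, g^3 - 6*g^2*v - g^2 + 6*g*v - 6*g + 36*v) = -g^2 + 6*g*v + 3*g - 18*v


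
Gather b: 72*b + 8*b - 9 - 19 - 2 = 80*b - 30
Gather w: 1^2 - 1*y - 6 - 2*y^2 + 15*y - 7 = -2*y^2 + 14*y - 12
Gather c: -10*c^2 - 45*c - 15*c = -10*c^2 - 60*c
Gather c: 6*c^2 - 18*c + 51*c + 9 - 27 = 6*c^2 + 33*c - 18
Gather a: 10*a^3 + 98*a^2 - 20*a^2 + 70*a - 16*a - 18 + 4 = 10*a^3 + 78*a^2 + 54*a - 14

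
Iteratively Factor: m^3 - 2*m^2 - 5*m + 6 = (m + 2)*(m^2 - 4*m + 3) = (m - 3)*(m + 2)*(m - 1)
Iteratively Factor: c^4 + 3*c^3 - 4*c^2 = (c)*(c^3 + 3*c^2 - 4*c) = c*(c - 1)*(c^2 + 4*c) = c^2*(c - 1)*(c + 4)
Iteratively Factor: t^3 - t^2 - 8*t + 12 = (t - 2)*(t^2 + t - 6) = (t - 2)*(t + 3)*(t - 2)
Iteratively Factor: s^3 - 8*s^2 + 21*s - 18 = (s - 3)*(s^2 - 5*s + 6) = (s - 3)^2*(s - 2)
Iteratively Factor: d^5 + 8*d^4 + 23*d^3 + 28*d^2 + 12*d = (d + 2)*(d^4 + 6*d^3 + 11*d^2 + 6*d) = (d + 1)*(d + 2)*(d^3 + 5*d^2 + 6*d) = (d + 1)*(d + 2)*(d + 3)*(d^2 + 2*d) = (d + 1)*(d + 2)^2*(d + 3)*(d)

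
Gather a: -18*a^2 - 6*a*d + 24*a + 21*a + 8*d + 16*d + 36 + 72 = -18*a^2 + a*(45 - 6*d) + 24*d + 108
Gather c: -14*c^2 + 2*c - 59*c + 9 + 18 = -14*c^2 - 57*c + 27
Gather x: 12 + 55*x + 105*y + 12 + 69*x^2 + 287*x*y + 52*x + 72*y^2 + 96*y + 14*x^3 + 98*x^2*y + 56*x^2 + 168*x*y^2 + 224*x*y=14*x^3 + x^2*(98*y + 125) + x*(168*y^2 + 511*y + 107) + 72*y^2 + 201*y + 24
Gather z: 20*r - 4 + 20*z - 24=20*r + 20*z - 28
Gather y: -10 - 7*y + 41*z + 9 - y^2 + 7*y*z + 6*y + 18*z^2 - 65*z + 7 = -y^2 + y*(7*z - 1) + 18*z^2 - 24*z + 6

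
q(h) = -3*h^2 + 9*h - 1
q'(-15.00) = 99.00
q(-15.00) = -811.00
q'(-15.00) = 99.00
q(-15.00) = -811.00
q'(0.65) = 5.10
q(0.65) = 3.58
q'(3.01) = -9.06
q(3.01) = -1.09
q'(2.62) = -6.72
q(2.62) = 1.99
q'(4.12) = -15.72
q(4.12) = -14.84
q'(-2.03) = 21.18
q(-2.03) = -31.63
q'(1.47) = 0.18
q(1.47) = 5.75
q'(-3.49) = 29.94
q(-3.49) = -68.95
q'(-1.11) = 15.66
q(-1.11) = -14.69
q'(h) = 9 - 6*h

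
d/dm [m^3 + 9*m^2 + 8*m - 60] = 3*m^2 + 18*m + 8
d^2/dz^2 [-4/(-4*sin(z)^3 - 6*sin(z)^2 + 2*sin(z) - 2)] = 2*((sin(z) - 9*sin(3*z) - 12*cos(2*z))*(2*sin(z)^3 + 3*sin(z)^2 - sin(z) + 1)/2 + 2*(6*sin(z)^2 + 6*sin(z) - 1)^2*cos(z)^2)/(2*sin(z)^3 + 3*sin(z)^2 - sin(z) + 1)^3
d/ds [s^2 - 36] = 2*s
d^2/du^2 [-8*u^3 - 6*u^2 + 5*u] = -48*u - 12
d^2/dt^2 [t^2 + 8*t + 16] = 2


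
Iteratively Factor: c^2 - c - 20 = (c - 5)*(c + 4)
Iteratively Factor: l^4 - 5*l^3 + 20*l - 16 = (l + 2)*(l^3 - 7*l^2 + 14*l - 8) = (l - 1)*(l + 2)*(l^2 - 6*l + 8) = (l - 2)*(l - 1)*(l + 2)*(l - 4)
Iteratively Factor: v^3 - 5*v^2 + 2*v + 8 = (v + 1)*(v^2 - 6*v + 8) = (v - 4)*(v + 1)*(v - 2)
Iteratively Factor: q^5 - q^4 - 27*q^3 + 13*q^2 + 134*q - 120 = (q + 4)*(q^4 - 5*q^3 - 7*q^2 + 41*q - 30) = (q - 2)*(q + 4)*(q^3 - 3*q^2 - 13*q + 15) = (q - 2)*(q - 1)*(q + 4)*(q^2 - 2*q - 15) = (q - 2)*(q - 1)*(q + 3)*(q + 4)*(q - 5)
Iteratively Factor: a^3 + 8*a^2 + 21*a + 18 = (a + 3)*(a^2 + 5*a + 6) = (a + 3)^2*(a + 2)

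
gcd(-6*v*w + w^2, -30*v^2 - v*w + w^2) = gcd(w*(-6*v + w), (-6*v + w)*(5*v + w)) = 6*v - w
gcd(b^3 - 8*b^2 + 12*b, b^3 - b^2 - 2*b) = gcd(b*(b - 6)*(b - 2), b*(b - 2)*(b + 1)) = b^2 - 2*b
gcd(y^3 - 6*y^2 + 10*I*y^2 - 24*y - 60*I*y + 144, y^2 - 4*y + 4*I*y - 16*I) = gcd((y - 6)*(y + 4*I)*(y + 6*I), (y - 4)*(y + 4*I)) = y + 4*I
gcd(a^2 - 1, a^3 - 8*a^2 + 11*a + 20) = a + 1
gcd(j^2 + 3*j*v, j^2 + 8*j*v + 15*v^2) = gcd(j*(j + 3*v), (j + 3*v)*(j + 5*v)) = j + 3*v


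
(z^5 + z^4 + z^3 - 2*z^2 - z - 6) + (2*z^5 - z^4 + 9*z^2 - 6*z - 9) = 3*z^5 + z^3 + 7*z^2 - 7*z - 15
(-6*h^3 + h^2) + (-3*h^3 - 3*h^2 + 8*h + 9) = -9*h^3 - 2*h^2 + 8*h + 9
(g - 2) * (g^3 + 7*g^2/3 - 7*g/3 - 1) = g^4 + g^3/3 - 7*g^2 + 11*g/3 + 2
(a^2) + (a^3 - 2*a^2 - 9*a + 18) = a^3 - a^2 - 9*a + 18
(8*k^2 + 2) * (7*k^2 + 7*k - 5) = 56*k^4 + 56*k^3 - 26*k^2 + 14*k - 10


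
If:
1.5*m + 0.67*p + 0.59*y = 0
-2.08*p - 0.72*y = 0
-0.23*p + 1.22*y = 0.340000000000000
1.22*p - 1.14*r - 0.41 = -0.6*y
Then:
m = -0.06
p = -0.09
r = -0.32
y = 0.26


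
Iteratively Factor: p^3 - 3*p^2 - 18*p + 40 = (p - 2)*(p^2 - p - 20) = (p - 2)*(p + 4)*(p - 5)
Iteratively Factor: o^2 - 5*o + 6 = (o - 2)*(o - 3)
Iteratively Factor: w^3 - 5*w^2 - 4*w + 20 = (w - 5)*(w^2 - 4) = (w - 5)*(w - 2)*(w + 2)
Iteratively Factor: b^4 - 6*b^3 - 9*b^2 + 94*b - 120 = (b + 4)*(b^3 - 10*b^2 + 31*b - 30) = (b - 5)*(b + 4)*(b^2 - 5*b + 6) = (b - 5)*(b - 2)*(b + 4)*(b - 3)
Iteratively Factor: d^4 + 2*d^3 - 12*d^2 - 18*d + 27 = (d - 3)*(d^3 + 5*d^2 + 3*d - 9) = (d - 3)*(d - 1)*(d^2 + 6*d + 9) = (d - 3)*(d - 1)*(d + 3)*(d + 3)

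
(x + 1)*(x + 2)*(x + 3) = x^3 + 6*x^2 + 11*x + 6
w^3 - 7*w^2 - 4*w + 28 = (w - 7)*(w - 2)*(w + 2)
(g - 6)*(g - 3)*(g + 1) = g^3 - 8*g^2 + 9*g + 18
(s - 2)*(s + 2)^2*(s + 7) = s^4 + 9*s^3 + 10*s^2 - 36*s - 56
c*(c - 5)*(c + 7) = c^3 + 2*c^2 - 35*c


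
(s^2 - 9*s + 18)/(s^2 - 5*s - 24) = (-s^2 + 9*s - 18)/(-s^2 + 5*s + 24)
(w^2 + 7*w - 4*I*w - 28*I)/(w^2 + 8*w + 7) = (w - 4*I)/(w + 1)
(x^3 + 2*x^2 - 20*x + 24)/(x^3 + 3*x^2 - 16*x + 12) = (x - 2)/(x - 1)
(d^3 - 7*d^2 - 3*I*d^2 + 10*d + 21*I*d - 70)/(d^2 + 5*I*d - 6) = (d^2 - d*(7 + 5*I) + 35*I)/(d + 3*I)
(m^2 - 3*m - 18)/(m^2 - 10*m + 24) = (m + 3)/(m - 4)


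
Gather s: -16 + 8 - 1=-9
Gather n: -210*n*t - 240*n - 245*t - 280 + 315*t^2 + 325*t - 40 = n*(-210*t - 240) + 315*t^2 + 80*t - 320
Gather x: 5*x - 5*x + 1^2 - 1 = 0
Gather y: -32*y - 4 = -32*y - 4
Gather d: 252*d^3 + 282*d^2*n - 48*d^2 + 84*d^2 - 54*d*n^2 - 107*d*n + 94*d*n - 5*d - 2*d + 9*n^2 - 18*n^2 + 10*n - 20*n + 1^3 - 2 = 252*d^3 + d^2*(282*n + 36) + d*(-54*n^2 - 13*n - 7) - 9*n^2 - 10*n - 1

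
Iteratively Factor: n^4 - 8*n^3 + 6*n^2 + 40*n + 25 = (n - 5)*(n^3 - 3*n^2 - 9*n - 5) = (n - 5)*(n + 1)*(n^2 - 4*n - 5) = (n - 5)*(n + 1)^2*(n - 5)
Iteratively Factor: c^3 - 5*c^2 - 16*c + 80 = (c + 4)*(c^2 - 9*c + 20) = (c - 4)*(c + 4)*(c - 5)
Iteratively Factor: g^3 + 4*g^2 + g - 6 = (g + 2)*(g^2 + 2*g - 3) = (g + 2)*(g + 3)*(g - 1)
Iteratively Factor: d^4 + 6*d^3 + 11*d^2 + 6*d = (d)*(d^3 + 6*d^2 + 11*d + 6) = d*(d + 2)*(d^2 + 4*d + 3) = d*(d + 2)*(d + 3)*(d + 1)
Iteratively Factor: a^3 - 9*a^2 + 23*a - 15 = (a - 3)*(a^2 - 6*a + 5) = (a - 3)*(a - 1)*(a - 5)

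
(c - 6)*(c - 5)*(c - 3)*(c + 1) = c^4 - 13*c^3 + 49*c^2 - 27*c - 90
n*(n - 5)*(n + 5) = n^3 - 25*n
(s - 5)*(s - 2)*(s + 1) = s^3 - 6*s^2 + 3*s + 10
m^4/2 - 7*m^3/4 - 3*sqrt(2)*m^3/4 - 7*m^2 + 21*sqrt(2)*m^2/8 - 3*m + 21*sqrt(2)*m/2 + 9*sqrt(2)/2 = (m/2 + 1)*(m - 6)*(m + 1/2)*(m - 3*sqrt(2)/2)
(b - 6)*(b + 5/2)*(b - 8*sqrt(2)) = b^3 - 8*sqrt(2)*b^2 - 7*b^2/2 - 15*b + 28*sqrt(2)*b + 120*sqrt(2)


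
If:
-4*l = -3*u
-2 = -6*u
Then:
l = 1/4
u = 1/3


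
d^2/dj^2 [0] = 0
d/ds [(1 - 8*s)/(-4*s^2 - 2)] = 2*(-4*s^2 + s + 2)/(4*s^4 + 4*s^2 + 1)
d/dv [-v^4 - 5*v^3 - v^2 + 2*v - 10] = -4*v^3 - 15*v^2 - 2*v + 2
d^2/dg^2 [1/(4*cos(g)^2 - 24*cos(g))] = (-2*(1 - cos(2*g))^2 - 45*cos(g) - 38*cos(2*g) + 9*cos(3*g) + 114)/(8*(cos(g) - 6)^3*cos(g)^3)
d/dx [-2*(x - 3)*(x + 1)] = 4 - 4*x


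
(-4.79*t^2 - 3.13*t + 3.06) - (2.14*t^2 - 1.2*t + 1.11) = -6.93*t^2 - 1.93*t + 1.95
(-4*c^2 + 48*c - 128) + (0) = -4*c^2 + 48*c - 128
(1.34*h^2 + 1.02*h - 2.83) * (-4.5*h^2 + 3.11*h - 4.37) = -6.03*h^4 - 0.4226*h^3 + 10.0514*h^2 - 13.2587*h + 12.3671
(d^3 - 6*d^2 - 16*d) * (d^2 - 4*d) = d^5 - 10*d^4 + 8*d^3 + 64*d^2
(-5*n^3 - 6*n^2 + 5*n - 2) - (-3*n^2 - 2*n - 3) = -5*n^3 - 3*n^2 + 7*n + 1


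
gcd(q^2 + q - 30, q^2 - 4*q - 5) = q - 5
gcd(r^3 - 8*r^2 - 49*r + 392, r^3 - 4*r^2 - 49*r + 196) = r^2 - 49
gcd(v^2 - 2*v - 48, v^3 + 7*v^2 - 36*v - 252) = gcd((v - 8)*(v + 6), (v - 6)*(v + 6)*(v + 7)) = v + 6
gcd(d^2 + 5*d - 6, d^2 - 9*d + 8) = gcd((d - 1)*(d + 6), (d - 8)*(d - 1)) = d - 1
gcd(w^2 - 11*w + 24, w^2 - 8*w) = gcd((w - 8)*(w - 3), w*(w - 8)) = w - 8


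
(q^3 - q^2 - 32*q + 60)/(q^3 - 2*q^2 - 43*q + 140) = (q^2 + 4*q - 12)/(q^2 + 3*q - 28)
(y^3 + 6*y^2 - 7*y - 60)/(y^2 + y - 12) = y + 5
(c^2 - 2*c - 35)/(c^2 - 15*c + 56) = (c + 5)/(c - 8)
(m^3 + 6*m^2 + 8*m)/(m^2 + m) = (m^2 + 6*m + 8)/(m + 1)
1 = 1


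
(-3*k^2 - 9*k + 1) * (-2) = 6*k^2 + 18*k - 2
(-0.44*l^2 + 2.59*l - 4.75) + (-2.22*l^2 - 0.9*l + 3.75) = -2.66*l^2 + 1.69*l - 1.0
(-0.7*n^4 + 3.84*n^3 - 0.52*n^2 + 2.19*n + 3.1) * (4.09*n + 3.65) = -2.863*n^5 + 13.1506*n^4 + 11.8892*n^3 + 7.0591*n^2 + 20.6725*n + 11.315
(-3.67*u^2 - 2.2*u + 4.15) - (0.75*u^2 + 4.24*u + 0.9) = -4.42*u^2 - 6.44*u + 3.25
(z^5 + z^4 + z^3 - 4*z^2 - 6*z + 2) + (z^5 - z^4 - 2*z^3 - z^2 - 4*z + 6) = 2*z^5 - z^3 - 5*z^2 - 10*z + 8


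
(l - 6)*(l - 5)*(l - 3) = l^3 - 14*l^2 + 63*l - 90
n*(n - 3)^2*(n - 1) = n^4 - 7*n^3 + 15*n^2 - 9*n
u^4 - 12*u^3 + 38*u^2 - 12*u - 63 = (u - 7)*(u - 3)^2*(u + 1)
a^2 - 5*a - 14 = (a - 7)*(a + 2)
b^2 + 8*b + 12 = (b + 2)*(b + 6)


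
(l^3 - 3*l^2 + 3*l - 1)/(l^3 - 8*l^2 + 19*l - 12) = (l^2 - 2*l + 1)/(l^2 - 7*l + 12)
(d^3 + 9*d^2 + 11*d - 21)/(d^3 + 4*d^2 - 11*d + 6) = (d^2 + 10*d + 21)/(d^2 + 5*d - 6)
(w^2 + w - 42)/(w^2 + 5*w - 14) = (w - 6)/(w - 2)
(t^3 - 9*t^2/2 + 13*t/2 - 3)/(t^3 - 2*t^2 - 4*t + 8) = (2*t^2 - 5*t + 3)/(2*(t^2 - 4))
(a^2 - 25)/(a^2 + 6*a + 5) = (a - 5)/(a + 1)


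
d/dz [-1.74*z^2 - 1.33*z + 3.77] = -3.48*z - 1.33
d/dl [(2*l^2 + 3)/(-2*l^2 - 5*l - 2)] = (-10*l^2 + 4*l + 15)/(4*l^4 + 20*l^3 + 33*l^2 + 20*l + 4)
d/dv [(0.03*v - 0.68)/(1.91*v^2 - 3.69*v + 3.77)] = (-0.0573*v^2 + 2.5976*v - 2.3961)/(3.6481*v^4 - 14.0958*v^3 + 28.0175*v^2 - 27.8226*v + 14.2129)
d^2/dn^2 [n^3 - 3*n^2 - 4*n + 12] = 6*n - 6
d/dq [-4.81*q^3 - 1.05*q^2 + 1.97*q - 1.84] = -14.43*q^2 - 2.1*q + 1.97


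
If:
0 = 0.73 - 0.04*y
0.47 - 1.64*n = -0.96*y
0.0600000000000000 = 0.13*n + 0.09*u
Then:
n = 10.97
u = -15.18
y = 18.25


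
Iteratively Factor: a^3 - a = (a - 1)*(a^2 + a) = a*(a - 1)*(a + 1)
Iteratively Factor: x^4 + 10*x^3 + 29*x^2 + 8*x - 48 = (x + 3)*(x^3 + 7*x^2 + 8*x - 16) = (x - 1)*(x + 3)*(x^2 + 8*x + 16) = (x - 1)*(x + 3)*(x + 4)*(x + 4)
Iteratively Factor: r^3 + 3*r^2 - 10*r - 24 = (r + 4)*(r^2 - r - 6) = (r + 2)*(r + 4)*(r - 3)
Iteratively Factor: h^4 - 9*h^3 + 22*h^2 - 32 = (h - 4)*(h^3 - 5*h^2 + 2*h + 8) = (h - 4)^2*(h^2 - h - 2) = (h - 4)^2*(h - 2)*(h + 1)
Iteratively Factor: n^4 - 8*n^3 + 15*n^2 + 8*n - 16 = (n + 1)*(n^3 - 9*n^2 + 24*n - 16) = (n - 4)*(n + 1)*(n^2 - 5*n + 4) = (n - 4)*(n - 1)*(n + 1)*(n - 4)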